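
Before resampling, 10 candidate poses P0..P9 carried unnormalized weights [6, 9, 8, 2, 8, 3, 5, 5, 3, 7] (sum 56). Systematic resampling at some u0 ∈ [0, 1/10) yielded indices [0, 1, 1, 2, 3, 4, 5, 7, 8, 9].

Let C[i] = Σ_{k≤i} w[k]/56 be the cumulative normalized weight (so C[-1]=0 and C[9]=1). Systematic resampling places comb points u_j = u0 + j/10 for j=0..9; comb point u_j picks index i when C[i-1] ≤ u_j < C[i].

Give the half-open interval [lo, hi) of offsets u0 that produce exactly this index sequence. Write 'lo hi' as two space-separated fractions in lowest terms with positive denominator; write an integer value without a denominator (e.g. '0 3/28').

9/280 3/70

C = [3/28, 15/56, 23/56, 25/56, 33/56, 9/14, 41/56, 23/28, 7/8, 1]
j=0 picked index 0: u0 ∈ [0, 3/28)
j=1 picked index 1: u0 ∈ [1/140, 47/280)
j=2 picked index 1: u0 ∈ [-13/140, 19/280)
j=3 picked index 2: u0 ∈ [-9/280, 31/280)
j=4 picked index 3: u0 ∈ [3/280, 13/280)
j=5 picked index 4: u0 ∈ [-3/56, 5/56)
j=6 picked index 5: u0 ∈ [-3/280, 3/70)
j=7 picked index 7: u0 ∈ [9/280, 17/140)
j=8 picked index 8: u0 ∈ [3/140, 3/40)
j=9 picked index 9: u0 ∈ [-1/40, 1/10)
intersection: [9/280, 3/70)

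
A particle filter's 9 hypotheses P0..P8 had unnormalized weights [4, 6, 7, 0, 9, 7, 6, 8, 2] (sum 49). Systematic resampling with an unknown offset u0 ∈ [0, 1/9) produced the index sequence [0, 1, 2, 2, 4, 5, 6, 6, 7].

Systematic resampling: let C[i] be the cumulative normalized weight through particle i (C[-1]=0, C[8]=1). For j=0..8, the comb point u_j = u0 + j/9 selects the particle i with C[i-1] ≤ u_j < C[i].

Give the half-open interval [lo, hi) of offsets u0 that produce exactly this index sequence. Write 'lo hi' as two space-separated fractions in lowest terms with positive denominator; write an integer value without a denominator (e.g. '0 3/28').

1/147 2/147

C = [4/49, 10/49, 17/49, 17/49, 26/49, 33/49, 39/49, 47/49, 1]
j=0 picked index 0: u0 ∈ [0, 4/49)
j=1 picked index 1: u0 ∈ [-13/441, 41/441)
j=2 picked index 2: u0 ∈ [-8/441, 55/441)
j=3 picked index 2: u0 ∈ [-19/147, 2/147)
j=4 picked index 4: u0 ∈ [-43/441, 38/441)
j=5 picked index 5: u0 ∈ [-11/441, 52/441)
j=6 picked index 6: u0 ∈ [1/147, 19/147)
j=7 picked index 6: u0 ∈ [-46/441, 8/441)
j=8 picked index 7: u0 ∈ [-41/441, 31/441)
intersection: [1/147, 2/147)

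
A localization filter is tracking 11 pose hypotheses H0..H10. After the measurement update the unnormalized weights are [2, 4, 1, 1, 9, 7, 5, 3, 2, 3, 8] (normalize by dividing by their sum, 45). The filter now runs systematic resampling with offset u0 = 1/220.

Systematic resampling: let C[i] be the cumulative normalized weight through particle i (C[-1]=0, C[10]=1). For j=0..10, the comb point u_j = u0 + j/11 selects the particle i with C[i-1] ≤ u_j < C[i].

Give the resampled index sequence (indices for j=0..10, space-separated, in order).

0 1 4 4 4 5 6 6 8 10 10

C = [2/45, 2/15, 7/45, 8/45, 17/45, 8/15, 29/45, 32/45, 34/45, 37/45, 1]
j=0: u_0=1/220 ∈ [0, 2/45) → index 0
j=1: u_1=21/220 ∈ [2/45, 2/15) → index 1
j=2: u_2=41/220 ∈ [8/45, 17/45) → index 4
j=3: u_3=61/220 ∈ [8/45, 17/45) → index 4
j=4: u_4=81/220 ∈ [8/45, 17/45) → index 4
j=5: u_5=101/220 ∈ [17/45, 8/15) → index 5
j=6: u_6=11/20 ∈ [8/15, 29/45) → index 6
j=7: u_7=141/220 ∈ [8/15, 29/45) → index 6
j=8: u_8=161/220 ∈ [32/45, 34/45) → index 8
j=9: u_9=181/220 ∈ [37/45, 1) → index 10
j=10: u_10=201/220 ∈ [37/45, 1) → index 10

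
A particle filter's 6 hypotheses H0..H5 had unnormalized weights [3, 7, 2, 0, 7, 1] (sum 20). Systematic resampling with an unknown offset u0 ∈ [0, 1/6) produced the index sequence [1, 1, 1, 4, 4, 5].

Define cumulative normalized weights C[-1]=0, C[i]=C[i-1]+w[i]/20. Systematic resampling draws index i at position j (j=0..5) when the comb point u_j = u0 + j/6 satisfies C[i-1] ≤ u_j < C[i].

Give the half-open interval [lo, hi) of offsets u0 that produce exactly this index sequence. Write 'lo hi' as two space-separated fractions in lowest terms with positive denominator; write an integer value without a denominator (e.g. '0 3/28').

C = [3/20, 1/2, 3/5, 3/5, 19/20, 1]
j=0 picked index 1: u0 ∈ [3/20, 1/2)
j=1 picked index 1: u0 ∈ [-1/60, 1/3)
j=2 picked index 1: u0 ∈ [-11/60, 1/6)
j=3 picked index 4: u0 ∈ [1/10, 9/20)
j=4 picked index 4: u0 ∈ [-1/15, 17/60)
j=5 picked index 5: u0 ∈ [7/60, 1/6)
intersection: [3/20, 1/6)

3/20 1/6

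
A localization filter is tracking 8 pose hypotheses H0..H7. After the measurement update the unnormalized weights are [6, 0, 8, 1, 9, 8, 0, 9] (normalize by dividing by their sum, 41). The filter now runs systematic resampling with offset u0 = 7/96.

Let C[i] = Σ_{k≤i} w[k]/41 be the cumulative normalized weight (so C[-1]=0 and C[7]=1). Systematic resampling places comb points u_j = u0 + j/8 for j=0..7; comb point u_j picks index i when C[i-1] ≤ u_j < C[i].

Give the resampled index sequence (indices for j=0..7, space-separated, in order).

C = [6/41, 6/41, 14/41, 15/41, 24/41, 32/41, 32/41, 1]
j=0: u_0=7/96 ∈ [0, 6/41) → index 0
j=1: u_1=19/96 ∈ [6/41, 14/41) → index 2
j=2: u_2=31/96 ∈ [6/41, 14/41) → index 2
j=3: u_3=43/96 ∈ [15/41, 24/41) → index 4
j=4: u_4=55/96 ∈ [15/41, 24/41) → index 4
j=5: u_5=67/96 ∈ [24/41, 32/41) → index 5
j=6: u_6=79/96 ∈ [32/41, 1) → index 7
j=7: u_7=91/96 ∈ [32/41, 1) → index 7

0 2 2 4 4 5 7 7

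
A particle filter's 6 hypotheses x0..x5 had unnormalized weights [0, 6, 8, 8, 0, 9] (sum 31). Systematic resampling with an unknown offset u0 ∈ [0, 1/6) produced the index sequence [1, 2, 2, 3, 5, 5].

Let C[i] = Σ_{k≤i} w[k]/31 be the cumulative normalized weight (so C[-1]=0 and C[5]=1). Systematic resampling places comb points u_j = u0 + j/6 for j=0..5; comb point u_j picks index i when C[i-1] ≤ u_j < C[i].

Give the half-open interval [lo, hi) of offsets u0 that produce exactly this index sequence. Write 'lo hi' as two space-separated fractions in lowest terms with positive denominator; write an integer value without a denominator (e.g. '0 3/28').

C = [0, 6/31, 14/31, 22/31, 22/31, 1]
j=0 picked index 1: u0 ∈ [0, 6/31)
j=1 picked index 2: u0 ∈ [5/186, 53/186)
j=2 picked index 2: u0 ∈ [-13/93, 11/93)
j=3 picked index 3: u0 ∈ [-3/62, 13/62)
j=4 picked index 5: u0 ∈ [4/93, 1/3)
j=5 picked index 5: u0 ∈ [-23/186, 1/6)
intersection: [4/93, 11/93)

4/93 11/93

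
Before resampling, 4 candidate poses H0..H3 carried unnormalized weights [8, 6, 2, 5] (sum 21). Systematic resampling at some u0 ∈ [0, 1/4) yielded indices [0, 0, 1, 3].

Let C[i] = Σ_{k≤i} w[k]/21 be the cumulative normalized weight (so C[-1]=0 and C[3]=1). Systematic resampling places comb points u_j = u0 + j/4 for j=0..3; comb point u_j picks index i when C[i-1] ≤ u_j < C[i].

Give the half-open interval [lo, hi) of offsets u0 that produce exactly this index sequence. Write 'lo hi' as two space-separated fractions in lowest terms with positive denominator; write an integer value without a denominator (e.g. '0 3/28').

C = [8/21, 2/3, 16/21, 1]
j=0 picked index 0: u0 ∈ [0, 8/21)
j=1 picked index 0: u0 ∈ [-1/4, 11/84)
j=2 picked index 1: u0 ∈ [-5/42, 1/6)
j=3 picked index 3: u0 ∈ [1/84, 1/4)
intersection: [1/84, 11/84)

1/84 11/84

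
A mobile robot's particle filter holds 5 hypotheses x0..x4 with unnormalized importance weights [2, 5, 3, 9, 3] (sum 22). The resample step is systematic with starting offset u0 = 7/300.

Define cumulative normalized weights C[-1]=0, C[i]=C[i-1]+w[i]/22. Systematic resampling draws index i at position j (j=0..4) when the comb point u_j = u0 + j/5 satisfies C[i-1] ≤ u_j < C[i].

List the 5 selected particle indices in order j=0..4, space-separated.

0 1 2 3 3

C = [1/11, 7/22, 5/11, 19/22, 1]
j=0: u_0=7/300 ∈ [0, 1/11) → index 0
j=1: u_1=67/300 ∈ [1/11, 7/22) → index 1
j=2: u_2=127/300 ∈ [7/22, 5/11) → index 2
j=3: u_3=187/300 ∈ [5/11, 19/22) → index 3
j=4: u_4=247/300 ∈ [5/11, 19/22) → index 3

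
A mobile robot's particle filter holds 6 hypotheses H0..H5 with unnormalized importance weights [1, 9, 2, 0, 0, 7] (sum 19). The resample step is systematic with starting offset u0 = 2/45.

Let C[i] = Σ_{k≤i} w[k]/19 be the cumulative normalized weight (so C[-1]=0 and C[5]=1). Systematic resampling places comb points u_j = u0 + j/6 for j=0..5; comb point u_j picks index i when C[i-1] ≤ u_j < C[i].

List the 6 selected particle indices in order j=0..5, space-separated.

0 1 1 2 5 5

C = [1/19, 10/19, 12/19, 12/19, 12/19, 1]
j=0: u_0=2/45 ∈ [0, 1/19) → index 0
j=1: u_1=19/90 ∈ [1/19, 10/19) → index 1
j=2: u_2=17/45 ∈ [1/19, 10/19) → index 1
j=3: u_3=49/90 ∈ [10/19, 12/19) → index 2
j=4: u_4=32/45 ∈ [12/19, 1) → index 5
j=5: u_5=79/90 ∈ [12/19, 1) → index 5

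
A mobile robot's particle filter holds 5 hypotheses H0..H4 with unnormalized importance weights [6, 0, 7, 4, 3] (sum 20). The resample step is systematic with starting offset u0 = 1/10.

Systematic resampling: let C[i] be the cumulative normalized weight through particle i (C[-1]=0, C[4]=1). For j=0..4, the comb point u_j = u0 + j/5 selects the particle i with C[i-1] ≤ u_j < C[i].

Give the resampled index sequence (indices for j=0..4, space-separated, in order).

C = [3/10, 3/10, 13/20, 17/20, 1]
j=0: u_0=1/10 ∈ [0, 3/10) → index 0
j=1: u_1=3/10 ∈ [3/10, 13/20) → index 2
j=2: u_2=1/2 ∈ [3/10, 13/20) → index 2
j=3: u_3=7/10 ∈ [13/20, 17/20) → index 3
j=4: u_4=9/10 ∈ [17/20, 1) → index 4

0 2 2 3 4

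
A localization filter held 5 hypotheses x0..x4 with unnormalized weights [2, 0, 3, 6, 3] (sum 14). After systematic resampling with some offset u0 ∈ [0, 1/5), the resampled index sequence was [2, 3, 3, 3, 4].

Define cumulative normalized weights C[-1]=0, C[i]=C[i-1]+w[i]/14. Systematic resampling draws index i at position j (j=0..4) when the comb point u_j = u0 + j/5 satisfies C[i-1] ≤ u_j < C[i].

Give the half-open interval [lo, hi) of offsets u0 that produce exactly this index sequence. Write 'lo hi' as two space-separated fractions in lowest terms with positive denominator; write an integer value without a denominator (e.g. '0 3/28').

11/70 13/70

C = [1/7, 1/7, 5/14, 11/14, 1]
j=0 picked index 2: u0 ∈ [1/7, 5/14)
j=1 picked index 3: u0 ∈ [11/70, 41/70)
j=2 picked index 3: u0 ∈ [-3/70, 27/70)
j=3 picked index 3: u0 ∈ [-17/70, 13/70)
j=4 picked index 4: u0 ∈ [-1/70, 1/5)
intersection: [11/70, 13/70)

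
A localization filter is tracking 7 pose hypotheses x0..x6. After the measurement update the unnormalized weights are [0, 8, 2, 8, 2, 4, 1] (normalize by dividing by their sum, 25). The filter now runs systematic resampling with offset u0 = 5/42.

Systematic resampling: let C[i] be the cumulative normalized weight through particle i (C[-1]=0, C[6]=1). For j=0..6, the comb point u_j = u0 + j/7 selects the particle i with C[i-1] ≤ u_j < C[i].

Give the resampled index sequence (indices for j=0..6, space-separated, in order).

1 1 3 3 3 5 6

C = [0, 8/25, 2/5, 18/25, 4/5, 24/25, 1]
j=0: u_0=5/42 ∈ [0, 8/25) → index 1
j=1: u_1=11/42 ∈ [0, 8/25) → index 1
j=2: u_2=17/42 ∈ [2/5, 18/25) → index 3
j=3: u_3=23/42 ∈ [2/5, 18/25) → index 3
j=4: u_4=29/42 ∈ [2/5, 18/25) → index 3
j=5: u_5=5/6 ∈ [4/5, 24/25) → index 5
j=6: u_6=41/42 ∈ [24/25, 1) → index 6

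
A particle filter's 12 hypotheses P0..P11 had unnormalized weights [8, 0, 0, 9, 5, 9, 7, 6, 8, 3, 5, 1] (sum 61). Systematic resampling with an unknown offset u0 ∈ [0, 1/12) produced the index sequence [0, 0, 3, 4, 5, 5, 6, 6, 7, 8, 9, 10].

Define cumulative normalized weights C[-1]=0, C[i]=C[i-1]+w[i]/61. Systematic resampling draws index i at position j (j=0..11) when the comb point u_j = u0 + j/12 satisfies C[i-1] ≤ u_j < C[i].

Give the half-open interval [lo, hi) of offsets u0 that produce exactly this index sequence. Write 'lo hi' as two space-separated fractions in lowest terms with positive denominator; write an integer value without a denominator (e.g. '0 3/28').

C = [8/61, 8/61, 8/61, 17/61, 22/61, 31/61, 38/61, 44/61, 52/61, 55/61, 60/61, 1]
j=0 picked index 0: u0 ∈ [0, 8/61)
j=1 picked index 0: u0 ∈ [-1/12, 35/732)
j=2 picked index 3: u0 ∈ [-13/366, 41/366)
j=3 picked index 4: u0 ∈ [7/244, 27/244)
j=4 picked index 5: u0 ∈ [5/183, 32/183)
j=5 picked index 5: u0 ∈ [-41/732, 67/732)
j=6 picked index 6: u0 ∈ [1/122, 15/122)
j=7 picked index 6: u0 ∈ [-55/732, 29/732)
j=8 picked index 7: u0 ∈ [-8/183, 10/183)
j=9 picked index 8: u0 ∈ [-7/244, 25/244)
j=10 picked index 9: u0 ∈ [7/366, 25/366)
j=11 picked index 10: u0 ∈ [-11/732, 49/732)
intersection: [7/244, 29/732)

7/244 29/732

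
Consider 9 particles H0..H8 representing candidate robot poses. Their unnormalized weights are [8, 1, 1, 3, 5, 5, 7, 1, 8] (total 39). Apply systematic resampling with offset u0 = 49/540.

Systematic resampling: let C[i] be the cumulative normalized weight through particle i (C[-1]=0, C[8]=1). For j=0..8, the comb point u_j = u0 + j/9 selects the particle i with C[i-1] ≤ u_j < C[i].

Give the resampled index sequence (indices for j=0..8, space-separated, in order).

0 0 3 4 5 6 6 8 8

C = [8/39, 3/13, 10/39, 1/3, 6/13, 23/39, 10/13, 31/39, 1]
j=0: u_0=49/540 ∈ [0, 8/39) → index 0
j=1: u_1=109/540 ∈ [0, 8/39) → index 0
j=2: u_2=169/540 ∈ [10/39, 1/3) → index 3
j=3: u_3=229/540 ∈ [1/3, 6/13) → index 4
j=4: u_4=289/540 ∈ [6/13, 23/39) → index 5
j=5: u_5=349/540 ∈ [23/39, 10/13) → index 6
j=6: u_6=409/540 ∈ [23/39, 10/13) → index 6
j=7: u_7=469/540 ∈ [31/39, 1) → index 8
j=8: u_8=529/540 ∈ [31/39, 1) → index 8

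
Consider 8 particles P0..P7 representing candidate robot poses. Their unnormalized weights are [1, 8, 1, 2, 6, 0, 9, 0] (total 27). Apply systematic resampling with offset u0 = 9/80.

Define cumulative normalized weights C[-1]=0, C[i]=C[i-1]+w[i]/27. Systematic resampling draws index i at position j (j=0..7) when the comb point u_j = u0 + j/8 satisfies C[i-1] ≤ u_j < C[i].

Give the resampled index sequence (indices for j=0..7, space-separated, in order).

C = [1/27, 1/3, 10/27, 4/9, 2/3, 2/3, 1, 1]
j=0: u_0=9/80 ∈ [1/27, 1/3) → index 1
j=1: u_1=19/80 ∈ [1/27, 1/3) → index 1
j=2: u_2=29/80 ∈ [1/3, 10/27) → index 2
j=3: u_3=39/80 ∈ [4/9, 2/3) → index 4
j=4: u_4=49/80 ∈ [4/9, 2/3) → index 4
j=5: u_5=59/80 ∈ [2/3, 1) → index 6
j=6: u_6=69/80 ∈ [2/3, 1) → index 6
j=7: u_7=79/80 ∈ [2/3, 1) → index 6

1 1 2 4 4 6 6 6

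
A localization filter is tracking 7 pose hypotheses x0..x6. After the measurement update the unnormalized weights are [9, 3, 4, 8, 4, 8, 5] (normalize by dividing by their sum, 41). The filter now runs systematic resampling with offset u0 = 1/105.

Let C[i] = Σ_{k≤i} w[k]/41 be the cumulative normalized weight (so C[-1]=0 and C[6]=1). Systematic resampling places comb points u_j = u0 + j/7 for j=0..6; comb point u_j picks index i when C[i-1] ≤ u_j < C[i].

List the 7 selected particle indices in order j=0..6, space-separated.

C = [9/41, 12/41, 16/41, 24/41, 28/41, 36/41, 1]
j=0: u_0=1/105 ∈ [0, 9/41) → index 0
j=1: u_1=16/105 ∈ [0, 9/41) → index 0
j=2: u_2=31/105 ∈ [12/41, 16/41) → index 2
j=3: u_3=46/105 ∈ [16/41, 24/41) → index 3
j=4: u_4=61/105 ∈ [16/41, 24/41) → index 3
j=5: u_5=76/105 ∈ [28/41, 36/41) → index 5
j=6: u_6=13/15 ∈ [28/41, 36/41) → index 5

0 0 2 3 3 5 5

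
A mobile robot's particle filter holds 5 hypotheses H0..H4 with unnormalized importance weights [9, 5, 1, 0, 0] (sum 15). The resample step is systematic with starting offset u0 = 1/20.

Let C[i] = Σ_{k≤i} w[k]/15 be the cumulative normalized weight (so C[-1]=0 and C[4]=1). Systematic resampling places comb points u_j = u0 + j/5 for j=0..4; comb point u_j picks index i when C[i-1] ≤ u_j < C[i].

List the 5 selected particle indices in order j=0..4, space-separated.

C = [3/5, 14/15, 1, 1, 1]
j=0: u_0=1/20 ∈ [0, 3/5) → index 0
j=1: u_1=1/4 ∈ [0, 3/5) → index 0
j=2: u_2=9/20 ∈ [0, 3/5) → index 0
j=3: u_3=13/20 ∈ [3/5, 14/15) → index 1
j=4: u_4=17/20 ∈ [3/5, 14/15) → index 1

0 0 0 1 1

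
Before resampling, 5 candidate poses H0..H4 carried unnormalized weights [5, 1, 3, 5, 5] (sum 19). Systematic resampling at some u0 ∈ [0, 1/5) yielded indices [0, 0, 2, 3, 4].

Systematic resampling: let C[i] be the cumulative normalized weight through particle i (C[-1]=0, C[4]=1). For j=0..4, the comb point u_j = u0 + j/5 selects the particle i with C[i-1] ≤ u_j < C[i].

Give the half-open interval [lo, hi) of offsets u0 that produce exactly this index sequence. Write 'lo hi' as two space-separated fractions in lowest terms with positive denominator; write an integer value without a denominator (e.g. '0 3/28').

0 6/95

C = [5/19, 6/19, 9/19, 14/19, 1]
j=0 picked index 0: u0 ∈ [0, 5/19)
j=1 picked index 0: u0 ∈ [-1/5, 6/95)
j=2 picked index 2: u0 ∈ [-8/95, 7/95)
j=3 picked index 3: u0 ∈ [-12/95, 13/95)
j=4 picked index 4: u0 ∈ [-6/95, 1/5)
intersection: [0, 6/95)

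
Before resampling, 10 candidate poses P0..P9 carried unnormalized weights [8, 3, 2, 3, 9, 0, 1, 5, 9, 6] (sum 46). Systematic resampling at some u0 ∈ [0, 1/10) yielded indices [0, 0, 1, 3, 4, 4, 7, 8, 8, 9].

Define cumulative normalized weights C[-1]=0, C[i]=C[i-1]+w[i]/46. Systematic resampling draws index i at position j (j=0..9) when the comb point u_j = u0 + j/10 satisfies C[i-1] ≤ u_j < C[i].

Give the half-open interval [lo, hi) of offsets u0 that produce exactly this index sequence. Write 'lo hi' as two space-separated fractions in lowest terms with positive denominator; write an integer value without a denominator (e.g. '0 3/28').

C = [4/23, 11/46, 13/46, 8/23, 25/46, 25/46, 13/23, 31/46, 20/23, 1]
j=0 picked index 0: u0 ∈ [0, 4/23)
j=1 picked index 0: u0 ∈ [-1/10, 17/230)
j=2 picked index 1: u0 ∈ [-3/115, 9/230)
j=3 picked index 3: u0 ∈ [-2/115, 11/230)
j=4 picked index 4: u0 ∈ [-6/115, 33/230)
j=5 picked index 4: u0 ∈ [-7/46, 1/23)
j=6 picked index 7: u0 ∈ [-4/115, 17/230)
j=7 picked index 8: u0 ∈ [-3/115, 39/230)
j=8 picked index 8: u0 ∈ [-29/230, 8/115)
j=9 picked index 9: u0 ∈ [-7/230, 1/10)
intersection: [0, 9/230)

0 9/230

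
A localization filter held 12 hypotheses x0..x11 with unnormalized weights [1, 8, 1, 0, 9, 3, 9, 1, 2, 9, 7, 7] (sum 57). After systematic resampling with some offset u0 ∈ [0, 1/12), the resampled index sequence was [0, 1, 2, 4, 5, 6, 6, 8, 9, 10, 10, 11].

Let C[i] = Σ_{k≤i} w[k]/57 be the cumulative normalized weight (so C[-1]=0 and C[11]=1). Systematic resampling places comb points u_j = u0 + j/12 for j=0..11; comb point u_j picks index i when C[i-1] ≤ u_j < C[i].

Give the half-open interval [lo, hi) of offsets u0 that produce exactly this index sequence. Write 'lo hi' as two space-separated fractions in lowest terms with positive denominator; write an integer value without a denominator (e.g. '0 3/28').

1/228 1/114

C = [1/57, 3/19, 10/57, 10/57, 1/3, 22/57, 31/57, 32/57, 34/57, 43/57, 50/57, 1]
j=0 picked index 0: u0 ∈ [0, 1/57)
j=1 picked index 1: u0 ∈ [-5/76, 17/228)
j=2 picked index 2: u0 ∈ [-1/114, 1/114)
j=3 picked index 4: u0 ∈ [-17/228, 1/12)
j=4 picked index 5: u0 ∈ [0, 1/19)
j=5 picked index 6: u0 ∈ [-7/228, 29/228)
j=6 picked index 6: u0 ∈ [-13/114, 5/114)
j=7 picked index 8: u0 ∈ [-5/228, 1/76)
j=8 picked index 9: u0 ∈ [-4/57, 5/57)
j=9 picked index 10: u0 ∈ [1/228, 29/228)
j=10 picked index 10: u0 ∈ [-3/38, 5/114)
j=11 picked index 11: u0 ∈ [-3/76, 1/12)
intersection: [1/228, 1/114)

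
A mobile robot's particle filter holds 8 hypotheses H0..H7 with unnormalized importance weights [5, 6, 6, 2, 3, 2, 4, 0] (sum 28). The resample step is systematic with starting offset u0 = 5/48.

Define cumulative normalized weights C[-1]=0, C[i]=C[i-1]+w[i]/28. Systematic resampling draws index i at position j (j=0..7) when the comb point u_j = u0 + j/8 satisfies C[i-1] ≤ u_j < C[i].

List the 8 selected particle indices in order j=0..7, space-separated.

0 1 1 2 2 4 5 6

C = [5/28, 11/28, 17/28, 19/28, 11/14, 6/7, 1, 1]
j=0: u_0=5/48 ∈ [0, 5/28) → index 0
j=1: u_1=11/48 ∈ [5/28, 11/28) → index 1
j=2: u_2=17/48 ∈ [5/28, 11/28) → index 1
j=3: u_3=23/48 ∈ [11/28, 17/28) → index 2
j=4: u_4=29/48 ∈ [11/28, 17/28) → index 2
j=5: u_5=35/48 ∈ [19/28, 11/14) → index 4
j=6: u_6=41/48 ∈ [11/14, 6/7) → index 5
j=7: u_7=47/48 ∈ [6/7, 1) → index 6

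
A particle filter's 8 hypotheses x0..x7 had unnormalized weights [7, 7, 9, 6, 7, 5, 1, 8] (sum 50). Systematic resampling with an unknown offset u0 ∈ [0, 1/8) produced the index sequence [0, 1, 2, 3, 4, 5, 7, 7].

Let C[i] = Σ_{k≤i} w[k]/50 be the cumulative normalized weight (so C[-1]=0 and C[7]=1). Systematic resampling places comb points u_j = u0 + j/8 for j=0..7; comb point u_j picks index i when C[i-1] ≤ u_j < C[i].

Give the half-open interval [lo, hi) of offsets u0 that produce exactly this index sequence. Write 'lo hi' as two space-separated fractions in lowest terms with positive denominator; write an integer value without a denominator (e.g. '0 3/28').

19/200 1/8

C = [7/50, 7/25, 23/50, 29/50, 18/25, 41/50, 21/25, 1]
j=0 picked index 0: u0 ∈ [0, 7/50)
j=1 picked index 1: u0 ∈ [3/200, 31/200)
j=2 picked index 2: u0 ∈ [3/100, 21/100)
j=3 picked index 3: u0 ∈ [17/200, 41/200)
j=4 picked index 4: u0 ∈ [2/25, 11/50)
j=5 picked index 5: u0 ∈ [19/200, 39/200)
j=6 picked index 7: u0 ∈ [9/100, 1/4)
j=7 picked index 7: u0 ∈ [-7/200, 1/8)
intersection: [19/200, 1/8)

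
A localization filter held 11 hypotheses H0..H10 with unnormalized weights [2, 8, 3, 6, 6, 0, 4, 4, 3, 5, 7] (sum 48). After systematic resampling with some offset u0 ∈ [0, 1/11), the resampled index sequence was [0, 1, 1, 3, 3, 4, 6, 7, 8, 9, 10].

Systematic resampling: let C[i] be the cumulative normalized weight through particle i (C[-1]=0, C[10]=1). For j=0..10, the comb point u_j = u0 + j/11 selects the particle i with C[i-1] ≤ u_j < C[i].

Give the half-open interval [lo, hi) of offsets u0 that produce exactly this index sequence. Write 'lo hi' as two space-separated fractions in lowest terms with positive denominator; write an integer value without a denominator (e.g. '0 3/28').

0 1/44

C = [1/24, 5/24, 13/48, 19/48, 25/48, 25/48, 29/48, 11/16, 3/4, 41/48, 1]
j=0 picked index 0: u0 ∈ [0, 1/24)
j=1 picked index 1: u0 ∈ [-13/264, 31/264)
j=2 picked index 1: u0 ∈ [-37/264, 7/264)
j=3 picked index 3: u0 ∈ [-1/528, 65/528)
j=4 picked index 3: u0 ∈ [-49/528, 17/528)
j=5 picked index 4: u0 ∈ [-31/528, 35/528)
j=6 picked index 6: u0 ∈ [-13/528, 31/528)
j=7 picked index 7: u0 ∈ [-17/528, 9/176)
j=8 picked index 8: u0 ∈ [-7/176, 1/44)
j=9 picked index 9: u0 ∈ [-3/44, 19/528)
j=10 picked index 10: u0 ∈ [-29/528, 1/11)
intersection: [0, 1/44)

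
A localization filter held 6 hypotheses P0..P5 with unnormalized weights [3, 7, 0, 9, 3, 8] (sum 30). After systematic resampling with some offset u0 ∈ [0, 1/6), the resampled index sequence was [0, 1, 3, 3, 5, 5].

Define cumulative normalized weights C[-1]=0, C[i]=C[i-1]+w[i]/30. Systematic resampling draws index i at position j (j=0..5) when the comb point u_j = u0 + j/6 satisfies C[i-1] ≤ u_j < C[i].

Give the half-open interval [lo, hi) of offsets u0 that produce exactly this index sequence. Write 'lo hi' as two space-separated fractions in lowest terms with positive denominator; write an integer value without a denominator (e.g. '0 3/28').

C = [1/10, 1/3, 1/3, 19/30, 11/15, 1]
j=0 picked index 0: u0 ∈ [0, 1/10)
j=1 picked index 1: u0 ∈ [-1/15, 1/6)
j=2 picked index 3: u0 ∈ [0, 3/10)
j=3 picked index 3: u0 ∈ [-1/6, 2/15)
j=4 picked index 5: u0 ∈ [1/15, 1/3)
j=5 picked index 5: u0 ∈ [-1/10, 1/6)
intersection: [1/15, 1/10)

1/15 1/10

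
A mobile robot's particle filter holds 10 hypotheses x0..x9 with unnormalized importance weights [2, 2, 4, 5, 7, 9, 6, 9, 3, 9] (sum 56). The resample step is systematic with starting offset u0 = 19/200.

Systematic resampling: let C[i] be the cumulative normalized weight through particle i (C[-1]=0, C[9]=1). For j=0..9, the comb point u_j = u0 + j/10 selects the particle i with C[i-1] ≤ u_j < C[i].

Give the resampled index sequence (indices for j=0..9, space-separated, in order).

2 3 4 5 5 6 7 8 9 9

C = [1/28, 1/14, 1/7, 13/56, 5/14, 29/56, 5/8, 11/14, 47/56, 1]
j=0: u_0=19/200 ∈ [1/14, 1/7) → index 2
j=1: u_1=39/200 ∈ [1/7, 13/56) → index 3
j=2: u_2=59/200 ∈ [13/56, 5/14) → index 4
j=3: u_3=79/200 ∈ [5/14, 29/56) → index 5
j=4: u_4=99/200 ∈ [5/14, 29/56) → index 5
j=5: u_5=119/200 ∈ [29/56, 5/8) → index 6
j=6: u_6=139/200 ∈ [5/8, 11/14) → index 7
j=7: u_7=159/200 ∈ [11/14, 47/56) → index 8
j=8: u_8=179/200 ∈ [47/56, 1) → index 9
j=9: u_9=199/200 ∈ [47/56, 1) → index 9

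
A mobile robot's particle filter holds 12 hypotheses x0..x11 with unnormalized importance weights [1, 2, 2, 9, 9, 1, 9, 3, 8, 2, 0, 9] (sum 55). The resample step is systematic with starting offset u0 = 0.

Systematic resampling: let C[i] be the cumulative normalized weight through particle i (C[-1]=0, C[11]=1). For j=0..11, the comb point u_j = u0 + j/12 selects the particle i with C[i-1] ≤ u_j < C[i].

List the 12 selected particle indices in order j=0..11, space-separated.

C = [1/55, 3/55, 1/11, 14/55, 23/55, 24/55, 3/5, 36/55, 4/5, 46/55, 46/55, 1]
j=0: u_0=0 ∈ [0, 1/55) → index 0
j=1: u_1=1/12 ∈ [3/55, 1/11) → index 2
j=2: u_2=1/6 ∈ [1/11, 14/55) → index 3
j=3: u_3=1/4 ∈ [1/11, 14/55) → index 3
j=4: u_4=1/3 ∈ [14/55, 23/55) → index 4
j=5: u_5=5/12 ∈ [14/55, 23/55) → index 4
j=6: u_6=1/2 ∈ [24/55, 3/5) → index 6
j=7: u_7=7/12 ∈ [24/55, 3/5) → index 6
j=8: u_8=2/3 ∈ [36/55, 4/5) → index 8
j=9: u_9=3/4 ∈ [36/55, 4/5) → index 8
j=10: u_10=5/6 ∈ [4/5, 46/55) → index 9
j=11: u_11=11/12 ∈ [46/55, 1) → index 11

0 2 3 3 4 4 6 6 8 8 9 11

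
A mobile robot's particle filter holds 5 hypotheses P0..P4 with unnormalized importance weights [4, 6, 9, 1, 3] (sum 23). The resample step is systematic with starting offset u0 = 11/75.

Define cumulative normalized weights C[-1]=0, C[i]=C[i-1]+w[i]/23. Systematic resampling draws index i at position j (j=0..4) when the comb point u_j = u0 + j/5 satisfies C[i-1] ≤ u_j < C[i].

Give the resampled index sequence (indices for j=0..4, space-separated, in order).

C = [4/23, 10/23, 19/23, 20/23, 1]
j=0: u_0=11/75 ∈ [0, 4/23) → index 0
j=1: u_1=26/75 ∈ [4/23, 10/23) → index 1
j=2: u_2=41/75 ∈ [10/23, 19/23) → index 2
j=3: u_3=56/75 ∈ [10/23, 19/23) → index 2
j=4: u_4=71/75 ∈ [20/23, 1) → index 4

0 1 2 2 4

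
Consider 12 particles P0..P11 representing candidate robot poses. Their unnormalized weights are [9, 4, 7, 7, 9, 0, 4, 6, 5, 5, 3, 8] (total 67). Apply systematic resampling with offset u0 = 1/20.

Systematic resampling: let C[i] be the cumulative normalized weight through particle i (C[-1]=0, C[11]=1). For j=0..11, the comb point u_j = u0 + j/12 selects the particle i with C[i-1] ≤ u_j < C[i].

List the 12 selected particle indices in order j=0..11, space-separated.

C = [9/67, 13/67, 20/67, 27/67, 36/67, 36/67, 40/67, 46/67, 51/67, 56/67, 59/67, 1]
j=0: u_0=1/20 ∈ [0, 9/67) → index 0
j=1: u_1=2/15 ∈ [0, 9/67) → index 0
j=2: u_2=13/60 ∈ [13/67, 20/67) → index 2
j=3: u_3=3/10 ∈ [20/67, 27/67) → index 3
j=4: u_4=23/60 ∈ [20/67, 27/67) → index 3
j=5: u_5=7/15 ∈ [27/67, 36/67) → index 4
j=6: u_6=11/20 ∈ [36/67, 40/67) → index 6
j=7: u_7=19/30 ∈ [40/67, 46/67) → index 7
j=8: u_8=43/60 ∈ [46/67, 51/67) → index 8
j=9: u_9=4/5 ∈ [51/67, 56/67) → index 9
j=10: u_10=53/60 ∈ [59/67, 1) → index 11
j=11: u_11=29/30 ∈ [59/67, 1) → index 11

0 0 2 3 3 4 6 7 8 9 11 11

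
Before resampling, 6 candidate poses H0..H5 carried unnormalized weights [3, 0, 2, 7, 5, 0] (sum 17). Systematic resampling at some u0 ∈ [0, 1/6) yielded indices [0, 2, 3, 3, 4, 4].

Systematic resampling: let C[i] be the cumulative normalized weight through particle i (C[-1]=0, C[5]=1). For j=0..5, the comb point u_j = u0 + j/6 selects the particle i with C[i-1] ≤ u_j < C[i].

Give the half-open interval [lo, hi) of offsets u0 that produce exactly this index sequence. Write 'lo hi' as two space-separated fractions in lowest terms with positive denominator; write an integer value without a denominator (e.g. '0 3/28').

2/51 13/102

C = [3/17, 3/17, 5/17, 12/17, 1, 1]
j=0 picked index 0: u0 ∈ [0, 3/17)
j=1 picked index 2: u0 ∈ [1/102, 13/102)
j=2 picked index 3: u0 ∈ [-2/51, 19/51)
j=3 picked index 3: u0 ∈ [-7/34, 7/34)
j=4 picked index 4: u0 ∈ [2/51, 1/3)
j=5 picked index 4: u0 ∈ [-13/102, 1/6)
intersection: [2/51, 13/102)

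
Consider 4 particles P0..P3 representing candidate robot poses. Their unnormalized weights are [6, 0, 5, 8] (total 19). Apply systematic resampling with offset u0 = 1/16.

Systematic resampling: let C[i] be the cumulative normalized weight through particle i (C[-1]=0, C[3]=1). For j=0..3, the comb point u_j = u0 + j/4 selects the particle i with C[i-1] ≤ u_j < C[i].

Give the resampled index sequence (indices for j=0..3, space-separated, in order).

0 0 2 3

C = [6/19, 6/19, 11/19, 1]
j=0: u_0=1/16 ∈ [0, 6/19) → index 0
j=1: u_1=5/16 ∈ [0, 6/19) → index 0
j=2: u_2=9/16 ∈ [6/19, 11/19) → index 2
j=3: u_3=13/16 ∈ [11/19, 1) → index 3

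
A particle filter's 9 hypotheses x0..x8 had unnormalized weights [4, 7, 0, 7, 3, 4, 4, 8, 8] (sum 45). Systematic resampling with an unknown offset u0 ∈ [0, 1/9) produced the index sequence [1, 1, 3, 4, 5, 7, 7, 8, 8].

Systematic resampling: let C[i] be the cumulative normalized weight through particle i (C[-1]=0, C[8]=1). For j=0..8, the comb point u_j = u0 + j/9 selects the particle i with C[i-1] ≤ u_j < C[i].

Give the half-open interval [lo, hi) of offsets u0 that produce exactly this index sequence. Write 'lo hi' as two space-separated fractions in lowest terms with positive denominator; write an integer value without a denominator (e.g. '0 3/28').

C = [4/45, 11/45, 11/45, 2/5, 7/15, 5/9, 29/45, 37/45, 1]
j=0 picked index 1: u0 ∈ [4/45, 11/45)
j=1 picked index 1: u0 ∈ [-1/45, 2/15)
j=2 picked index 3: u0 ∈ [1/45, 8/45)
j=3 picked index 4: u0 ∈ [1/15, 2/15)
j=4 picked index 5: u0 ∈ [1/45, 1/9)
j=5 picked index 7: u0 ∈ [4/45, 4/15)
j=6 picked index 7: u0 ∈ [-1/45, 7/45)
j=7 picked index 8: u0 ∈ [2/45, 2/9)
j=8 picked index 8: u0 ∈ [-1/15, 1/9)
intersection: [4/45, 1/9)

4/45 1/9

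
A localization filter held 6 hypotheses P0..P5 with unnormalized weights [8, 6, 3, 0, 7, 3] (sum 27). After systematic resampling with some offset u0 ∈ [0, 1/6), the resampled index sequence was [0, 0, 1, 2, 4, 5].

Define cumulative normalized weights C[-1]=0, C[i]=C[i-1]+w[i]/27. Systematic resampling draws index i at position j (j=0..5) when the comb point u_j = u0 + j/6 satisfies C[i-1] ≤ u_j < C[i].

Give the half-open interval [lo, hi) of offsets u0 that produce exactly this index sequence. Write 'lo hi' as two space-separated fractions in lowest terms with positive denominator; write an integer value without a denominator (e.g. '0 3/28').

1/18 7/54

C = [8/27, 14/27, 17/27, 17/27, 8/9, 1]
j=0 picked index 0: u0 ∈ [0, 8/27)
j=1 picked index 0: u0 ∈ [-1/6, 7/54)
j=2 picked index 1: u0 ∈ [-1/27, 5/27)
j=3 picked index 2: u0 ∈ [1/54, 7/54)
j=4 picked index 4: u0 ∈ [-1/27, 2/9)
j=5 picked index 5: u0 ∈ [1/18, 1/6)
intersection: [1/18, 7/54)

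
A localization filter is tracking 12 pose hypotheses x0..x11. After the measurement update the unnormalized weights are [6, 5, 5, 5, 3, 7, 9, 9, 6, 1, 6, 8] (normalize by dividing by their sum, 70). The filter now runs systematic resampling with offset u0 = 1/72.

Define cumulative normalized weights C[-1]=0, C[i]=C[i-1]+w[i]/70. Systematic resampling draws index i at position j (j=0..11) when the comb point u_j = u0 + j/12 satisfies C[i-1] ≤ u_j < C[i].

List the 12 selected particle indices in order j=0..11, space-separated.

0 1 2 3 5 5 6 7 7 8 10 11

C = [3/35, 11/70, 8/35, 3/10, 12/35, 31/70, 4/7, 7/10, 11/14, 4/5, 31/35, 1]
j=0: u_0=1/72 ∈ [0, 3/35) → index 0
j=1: u_1=7/72 ∈ [3/35, 11/70) → index 1
j=2: u_2=13/72 ∈ [11/70, 8/35) → index 2
j=3: u_3=19/72 ∈ [8/35, 3/10) → index 3
j=4: u_4=25/72 ∈ [12/35, 31/70) → index 5
j=5: u_5=31/72 ∈ [12/35, 31/70) → index 5
j=6: u_6=37/72 ∈ [31/70, 4/7) → index 6
j=7: u_7=43/72 ∈ [4/7, 7/10) → index 7
j=8: u_8=49/72 ∈ [4/7, 7/10) → index 7
j=9: u_9=55/72 ∈ [7/10, 11/14) → index 8
j=10: u_10=61/72 ∈ [4/5, 31/35) → index 10
j=11: u_11=67/72 ∈ [31/35, 1) → index 11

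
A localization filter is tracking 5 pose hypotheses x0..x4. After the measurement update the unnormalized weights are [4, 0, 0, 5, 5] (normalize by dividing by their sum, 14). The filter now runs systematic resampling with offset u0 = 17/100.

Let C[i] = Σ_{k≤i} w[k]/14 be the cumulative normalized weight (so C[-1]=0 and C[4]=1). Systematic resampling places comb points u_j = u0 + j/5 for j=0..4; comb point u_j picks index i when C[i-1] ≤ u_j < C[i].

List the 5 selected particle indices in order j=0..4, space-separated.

0 3 3 4 4

C = [2/7, 2/7, 2/7, 9/14, 1]
j=0: u_0=17/100 ∈ [0, 2/7) → index 0
j=1: u_1=37/100 ∈ [2/7, 9/14) → index 3
j=2: u_2=57/100 ∈ [2/7, 9/14) → index 3
j=3: u_3=77/100 ∈ [9/14, 1) → index 4
j=4: u_4=97/100 ∈ [9/14, 1) → index 4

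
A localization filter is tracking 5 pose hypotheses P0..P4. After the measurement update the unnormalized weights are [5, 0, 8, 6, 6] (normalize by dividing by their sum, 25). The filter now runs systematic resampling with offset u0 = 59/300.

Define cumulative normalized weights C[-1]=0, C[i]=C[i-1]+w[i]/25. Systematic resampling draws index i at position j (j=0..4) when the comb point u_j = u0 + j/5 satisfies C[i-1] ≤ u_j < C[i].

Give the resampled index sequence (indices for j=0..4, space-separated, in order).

0 2 3 4 4

C = [1/5, 1/5, 13/25, 19/25, 1]
j=0: u_0=59/300 ∈ [0, 1/5) → index 0
j=1: u_1=119/300 ∈ [1/5, 13/25) → index 2
j=2: u_2=179/300 ∈ [13/25, 19/25) → index 3
j=3: u_3=239/300 ∈ [19/25, 1) → index 4
j=4: u_4=299/300 ∈ [19/25, 1) → index 4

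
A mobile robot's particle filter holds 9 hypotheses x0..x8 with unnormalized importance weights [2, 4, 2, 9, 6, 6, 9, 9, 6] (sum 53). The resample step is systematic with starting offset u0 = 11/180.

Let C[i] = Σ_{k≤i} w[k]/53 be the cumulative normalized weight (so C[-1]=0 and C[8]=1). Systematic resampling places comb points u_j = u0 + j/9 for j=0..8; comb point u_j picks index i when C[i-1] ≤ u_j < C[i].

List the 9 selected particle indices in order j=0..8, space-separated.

C = [2/53, 6/53, 8/53, 17/53, 23/53, 29/53, 38/53, 47/53, 1]
j=0: u_0=11/180 ∈ [2/53, 6/53) → index 1
j=1: u_1=31/180 ∈ [8/53, 17/53) → index 3
j=2: u_2=17/60 ∈ [8/53, 17/53) → index 3
j=3: u_3=71/180 ∈ [17/53, 23/53) → index 4
j=4: u_4=91/180 ∈ [23/53, 29/53) → index 5
j=5: u_5=37/60 ∈ [29/53, 38/53) → index 6
j=6: u_6=131/180 ∈ [38/53, 47/53) → index 7
j=7: u_7=151/180 ∈ [38/53, 47/53) → index 7
j=8: u_8=19/20 ∈ [47/53, 1) → index 8

1 3 3 4 5 6 7 7 8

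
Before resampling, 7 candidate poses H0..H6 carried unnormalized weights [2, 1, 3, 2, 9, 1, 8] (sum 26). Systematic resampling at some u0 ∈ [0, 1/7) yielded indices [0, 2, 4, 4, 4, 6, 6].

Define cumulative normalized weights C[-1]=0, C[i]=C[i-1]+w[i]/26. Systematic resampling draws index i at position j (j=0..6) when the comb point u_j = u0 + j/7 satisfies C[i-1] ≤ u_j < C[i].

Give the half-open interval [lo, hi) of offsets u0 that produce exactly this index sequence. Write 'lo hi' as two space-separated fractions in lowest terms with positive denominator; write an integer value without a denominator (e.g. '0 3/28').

C = [1/13, 3/26, 3/13, 4/13, 17/26, 9/13, 1]
j=0 picked index 0: u0 ∈ [0, 1/13)
j=1 picked index 2: u0 ∈ [-5/182, 8/91)
j=2 picked index 4: u0 ∈ [2/91, 67/182)
j=3 picked index 4: u0 ∈ [-11/91, 41/182)
j=4 picked index 4: u0 ∈ [-24/91, 15/182)
j=5 picked index 6: u0 ∈ [-2/91, 2/7)
j=6 picked index 6: u0 ∈ [-15/91, 1/7)
intersection: [2/91, 1/13)

2/91 1/13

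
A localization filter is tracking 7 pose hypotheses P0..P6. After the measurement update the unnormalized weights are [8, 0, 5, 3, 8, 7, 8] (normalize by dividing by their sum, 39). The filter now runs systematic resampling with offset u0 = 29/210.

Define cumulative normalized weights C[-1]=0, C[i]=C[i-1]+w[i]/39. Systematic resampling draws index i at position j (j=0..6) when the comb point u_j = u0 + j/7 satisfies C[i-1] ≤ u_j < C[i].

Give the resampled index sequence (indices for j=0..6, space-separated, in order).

0 2 4 4 5 6 6

C = [8/39, 8/39, 1/3, 16/39, 8/13, 31/39, 1]
j=0: u_0=29/210 ∈ [0, 8/39) → index 0
j=1: u_1=59/210 ∈ [8/39, 1/3) → index 2
j=2: u_2=89/210 ∈ [16/39, 8/13) → index 4
j=3: u_3=17/30 ∈ [16/39, 8/13) → index 4
j=4: u_4=149/210 ∈ [8/13, 31/39) → index 5
j=5: u_5=179/210 ∈ [31/39, 1) → index 6
j=6: u_6=209/210 ∈ [31/39, 1) → index 6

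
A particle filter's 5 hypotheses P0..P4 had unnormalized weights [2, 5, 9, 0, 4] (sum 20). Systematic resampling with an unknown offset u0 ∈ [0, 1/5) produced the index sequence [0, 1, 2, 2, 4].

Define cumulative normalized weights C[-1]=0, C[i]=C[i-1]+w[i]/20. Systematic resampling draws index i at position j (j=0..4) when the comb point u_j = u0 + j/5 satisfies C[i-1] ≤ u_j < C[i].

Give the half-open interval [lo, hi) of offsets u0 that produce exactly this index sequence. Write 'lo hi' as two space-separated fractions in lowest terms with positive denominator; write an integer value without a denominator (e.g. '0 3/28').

0 1/10

C = [1/10, 7/20, 4/5, 4/5, 1]
j=0 picked index 0: u0 ∈ [0, 1/10)
j=1 picked index 1: u0 ∈ [-1/10, 3/20)
j=2 picked index 2: u0 ∈ [-1/20, 2/5)
j=3 picked index 2: u0 ∈ [-1/4, 1/5)
j=4 picked index 4: u0 ∈ [0, 1/5)
intersection: [0, 1/10)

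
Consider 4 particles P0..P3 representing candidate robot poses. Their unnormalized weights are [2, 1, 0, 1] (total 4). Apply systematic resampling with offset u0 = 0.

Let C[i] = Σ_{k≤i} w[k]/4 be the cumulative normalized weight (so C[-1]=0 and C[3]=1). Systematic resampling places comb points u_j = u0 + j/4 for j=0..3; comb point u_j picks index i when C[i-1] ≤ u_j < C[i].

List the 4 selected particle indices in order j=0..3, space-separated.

0 0 1 3

C = [1/2, 3/4, 3/4, 1]
j=0: u_0=0 ∈ [0, 1/2) → index 0
j=1: u_1=1/4 ∈ [0, 1/2) → index 0
j=2: u_2=1/2 ∈ [1/2, 3/4) → index 1
j=3: u_3=3/4 ∈ [3/4, 1) → index 3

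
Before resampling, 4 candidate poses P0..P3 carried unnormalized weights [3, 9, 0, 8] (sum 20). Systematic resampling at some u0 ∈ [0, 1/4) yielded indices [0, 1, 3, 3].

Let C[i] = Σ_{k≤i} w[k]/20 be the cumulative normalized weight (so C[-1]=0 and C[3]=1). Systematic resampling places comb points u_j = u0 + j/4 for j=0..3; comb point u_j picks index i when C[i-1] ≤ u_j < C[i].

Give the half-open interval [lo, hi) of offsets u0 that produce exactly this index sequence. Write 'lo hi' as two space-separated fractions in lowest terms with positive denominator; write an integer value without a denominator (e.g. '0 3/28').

C = [3/20, 3/5, 3/5, 1]
j=0 picked index 0: u0 ∈ [0, 3/20)
j=1 picked index 1: u0 ∈ [-1/10, 7/20)
j=2 picked index 3: u0 ∈ [1/10, 1/2)
j=3 picked index 3: u0 ∈ [-3/20, 1/4)
intersection: [1/10, 3/20)

1/10 3/20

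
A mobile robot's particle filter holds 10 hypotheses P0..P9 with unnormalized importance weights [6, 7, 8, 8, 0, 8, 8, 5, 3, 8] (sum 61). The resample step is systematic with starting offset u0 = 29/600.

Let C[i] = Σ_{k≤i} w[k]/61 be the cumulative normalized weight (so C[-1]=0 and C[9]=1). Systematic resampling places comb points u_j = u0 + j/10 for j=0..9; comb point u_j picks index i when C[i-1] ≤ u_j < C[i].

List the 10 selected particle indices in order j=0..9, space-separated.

0 1 2 3 3 5 6 7 8 9

C = [6/61, 13/61, 21/61, 29/61, 29/61, 37/61, 45/61, 50/61, 53/61, 1]
j=0: u_0=29/600 ∈ [0, 6/61) → index 0
j=1: u_1=89/600 ∈ [6/61, 13/61) → index 1
j=2: u_2=149/600 ∈ [13/61, 21/61) → index 2
j=3: u_3=209/600 ∈ [21/61, 29/61) → index 3
j=4: u_4=269/600 ∈ [21/61, 29/61) → index 3
j=5: u_5=329/600 ∈ [29/61, 37/61) → index 5
j=6: u_6=389/600 ∈ [37/61, 45/61) → index 6
j=7: u_7=449/600 ∈ [45/61, 50/61) → index 7
j=8: u_8=509/600 ∈ [50/61, 53/61) → index 8
j=9: u_9=569/600 ∈ [53/61, 1) → index 9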